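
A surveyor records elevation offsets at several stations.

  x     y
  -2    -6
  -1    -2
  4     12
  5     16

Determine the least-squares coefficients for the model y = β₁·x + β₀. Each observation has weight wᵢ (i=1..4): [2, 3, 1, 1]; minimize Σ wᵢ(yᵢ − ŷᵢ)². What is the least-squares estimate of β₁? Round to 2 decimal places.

The normal system MᵀWM·[β₁, β₀]ᵀ = MᵀWy is [[52, 2]; [2, 7]]·[β₁, β₀]ᵀ = [158, 10]ᵀ.
Determinant 52·7 − 2² = 360.
β₁ = (158·7 − 2·10)/360 = 181/60; β₀ = (52·10 − 2·158)/360 = 17/30.

β₁ = 3.02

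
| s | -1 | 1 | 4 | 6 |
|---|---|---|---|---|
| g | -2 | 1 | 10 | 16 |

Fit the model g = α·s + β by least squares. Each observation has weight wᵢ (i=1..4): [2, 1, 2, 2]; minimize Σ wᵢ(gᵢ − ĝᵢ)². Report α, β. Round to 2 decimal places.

XᵀWX·[α, β]ᵀ = XᵀWg reads: 107·α + 19·β = 277;  19·α + 7·β = 49.
(Σwᵢ·s·s = 107, Σwᵢ·s = 19, Σwᵢ·1 = 7, Σwᵢ·s·g = 277, Σwᵢ·g = 49.)
Determinant 107·7 − 19² = 388.
α = (277·7 − 19·49)/388 = 252/97; β = (107·49 − 19·277)/388 = -5/97.

α = 2.60, β = -0.05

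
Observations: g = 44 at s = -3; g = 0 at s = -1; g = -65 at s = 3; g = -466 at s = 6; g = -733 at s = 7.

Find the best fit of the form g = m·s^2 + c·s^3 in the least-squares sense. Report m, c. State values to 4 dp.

m = -1.0929, c = -1.9796

MᵀM·[m, c]ᵀ = Mᵀg reads: 3860·m + 24582·c = -52882;  24582·m + 165764·c = -355018.
Δ = 3860·165764 − 24582² = 35574316.
m = ((-52882)·165764 − 24582·(-355018))/35574316 = -9719843/8893579; c = (3860·(-355018) − 24582·(-52882))/35574316 = -17606039/8893579.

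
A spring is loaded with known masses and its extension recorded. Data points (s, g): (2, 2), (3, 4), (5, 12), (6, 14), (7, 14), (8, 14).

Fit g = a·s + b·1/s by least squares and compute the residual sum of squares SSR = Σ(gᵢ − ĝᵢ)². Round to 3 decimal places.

SSR = 15.829

From the data, Σs·s = 187, Σs·1/s = 6, Σ1/s·1/s = 328049/705600.
And Σs·g = 370, Σ1/s·g = 649/60.
So MᵀM·[a, b]ᵀ = Mᵀg: [[187, 6]; [6, 328049/705600]]·[a, b]ᵀ = [370, 649/60]ᵀ.
Δ = 187·(328049/705600) − 6² = 35943563/705600.
a = (370·(328049/705600) − 6·(649/60))/(35943563/705600) = 75584690/35943563; b = (187·(649/60) − 6·370)/(35943563/705600) = -139203120/35943563.
Residuals: -9680694/35943563, -36578778/35943563, 81239930/35943563, 72902262/35943563, -5996788/35943563, -84067248/35943563; SSR = 568937824/35943563.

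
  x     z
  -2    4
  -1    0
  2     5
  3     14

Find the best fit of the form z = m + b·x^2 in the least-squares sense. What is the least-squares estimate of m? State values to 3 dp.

m = -2.227

From the data, Σ1 = 4, Σx^2 = 18, Σx^2·x^2 = 114.
For Aᵀz: Σz = 23, Σx^2·z = 162.
Eliminating b: 114·(row 1) − 18·(row 2) gives 132·m = 114·23 − 18·162 = -294, so m = -49/22.
Then b = (162 − 18·(-49/22))/114 = 39/22.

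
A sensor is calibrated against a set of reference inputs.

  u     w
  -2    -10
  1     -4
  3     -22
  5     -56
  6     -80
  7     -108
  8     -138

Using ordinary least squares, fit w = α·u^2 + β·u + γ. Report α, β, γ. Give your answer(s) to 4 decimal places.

Normal-equation sums: Σu^2·u^2 = 8516, Σu^2·u = 1216, Σu^2 = 188, Σu·u = 188, Σu = 28, Σ1 = 7.
And Σu^2·w = -18646, Σu·w = -2670, Σw = -418.
XᵀX·[α, β, γ]ᵀ = Xᵀw becomes [[8516, 1216, 188]; [1216, 188, 28]; [188, 28, 7]]·[α, β, γ]ᵀ = [-18646, -2670, -418]ᵀ.
Row-reducing yields α = -88223/42162, β = -15029/42162, γ = -14690/7027.

α = -2.0925, β = -0.3565, γ = -2.0905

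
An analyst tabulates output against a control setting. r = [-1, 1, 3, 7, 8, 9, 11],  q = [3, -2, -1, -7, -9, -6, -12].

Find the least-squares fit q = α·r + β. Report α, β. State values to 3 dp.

Entries of AᵀA: Σr·r = 326, Σr = 38, Σ1 = 7.
And Σr·q = -315, Σq = -34.
So AᵀA·[α, β]ᵀ = Aᵀq: [[326, 38]; [38, 7]]·[α, β]ᵀ = [-315, -34]ᵀ.
Eliminating β: 7·(row 1) − 38·(row 2) gives 838·α = 7·(-315) − 38·(-34) = -913, so α = -913/838.
Then β = ((-34) − 38·(-913/838))/7 = 443/419.

α = -1.089, β = 1.057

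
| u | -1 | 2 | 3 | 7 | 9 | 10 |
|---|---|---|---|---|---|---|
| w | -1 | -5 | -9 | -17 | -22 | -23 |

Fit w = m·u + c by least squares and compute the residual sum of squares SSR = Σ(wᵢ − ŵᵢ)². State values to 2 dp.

SSR = 3.77

From the data, Σu·u = 244, Σu = 30, Σ1 = 6.
Right-hand side: Σu·w = -583, Σw = -77.
So MᵀM·[m, c]ᵀ = Mᵀw: [[244, 30]; [30, 6]]·[m, c]ᵀ = [-583, -77]ᵀ.
Eliminating c: 6·(row 1) − 30·(row 2) gives 564·m = 6·(-583) − 30·(-77) = -1188, so m = -99/47.
Then c = ((-77) − 30·(-99/47))/6 = -649/282.
Residuals: -227/282, 427/282, -107/282, 13/282, -209/282, 103/282; SSR = 1063/282.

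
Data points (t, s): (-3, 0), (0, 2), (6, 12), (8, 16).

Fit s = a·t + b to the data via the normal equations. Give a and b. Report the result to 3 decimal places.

a = 1.492, b = 3.397

With design matrix X, XᵀX = [[109, 11]; [11, 4]] and Xᵀs = [200, 30]ᵀ.
det = 109·4 − 11² = 315.
a = (200·4 − 11·30)/315 = 94/63; b = (109·30 − 11·200)/315 = 214/63.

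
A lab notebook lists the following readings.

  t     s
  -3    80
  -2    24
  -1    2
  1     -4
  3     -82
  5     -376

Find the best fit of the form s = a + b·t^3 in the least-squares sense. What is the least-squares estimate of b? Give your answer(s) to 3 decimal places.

Sums needed: Σ1 = 6, Σt^3 = 117, Σt^3·t^3 = 17149.
And Σs = -356, Σt^3·s = -51572.
AᵀA·[a, b]ᵀ = Aᵀs becomes [[6, 117]; [117, 17149]]·[a, b]ᵀ = [-356, -51572]ᵀ.
det = 6·17149 − 117² = 89205.
a = ((-356)·17149 − 117·(-51572))/89205 = -14224/17841; b = (6·(-51572) − 117·(-356))/89205 = -17852/5947.

b = -3.002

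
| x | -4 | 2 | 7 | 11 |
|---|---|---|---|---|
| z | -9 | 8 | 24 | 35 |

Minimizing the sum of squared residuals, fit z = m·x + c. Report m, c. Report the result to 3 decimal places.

m = 2.960, c = 2.659

Entries of AᵀA: Σx·x = 190, Σx = 16, Σ1 = 4.
Moment sums: Σx·z = 605, Σz = 58.
AᵀA·[m, c]ᵀ = Aᵀz becomes [[190, 16]; [16, 4]]·[m, c]ᵀ = [605, 58]ᵀ.
det = 190·4 − 16² = 504.
m = (605·4 − 16·58)/504 = 373/126; c = (190·58 − 16·605)/504 = 335/126.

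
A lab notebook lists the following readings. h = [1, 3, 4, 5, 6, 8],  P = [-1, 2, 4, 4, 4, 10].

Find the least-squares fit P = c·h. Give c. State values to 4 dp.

Sums needed: Σh·h = 151.
And Σh·P = 145.
Normal equations: [[151]]·[c]ᵀ = [145]ᵀ.
c = 145/151 = 0.960265.

c = 0.9603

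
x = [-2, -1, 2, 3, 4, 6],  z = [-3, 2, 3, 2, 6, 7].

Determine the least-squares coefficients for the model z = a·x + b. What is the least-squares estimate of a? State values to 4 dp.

a = 1.0435

Sums needed: Σx·x = 70, Σx = 12, Σ1 = 6.
For Aᵀz: Σx·z = 82, Σz = 17.
Determinant 70·6 − 12² = 276.
a = (82·6 − 12·17)/276 = 24/23; b = (70·17 − 12·82)/276 = 103/138.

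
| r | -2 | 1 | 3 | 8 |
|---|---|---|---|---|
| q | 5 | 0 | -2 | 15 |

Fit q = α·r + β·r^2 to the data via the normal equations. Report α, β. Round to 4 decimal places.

With design matrix A, AᵀA = [[78, 532]; [532, 4194]] and Aᵀq = [104, 962]ᵀ.
Determinant 78·4194 − 532² = 44108.
α = (104·4194 − 532·962)/44108 = -18902/11027; β = (78·962 − 532·104)/44108 = 4927/11027.

α = -1.7142, β = 0.4468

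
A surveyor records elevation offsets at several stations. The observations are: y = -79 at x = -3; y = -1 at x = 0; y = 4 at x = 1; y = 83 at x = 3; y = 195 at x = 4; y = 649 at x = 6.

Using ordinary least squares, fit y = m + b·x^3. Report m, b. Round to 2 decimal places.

Sums needed: Σ1 = 6, Σx^3 = 281, Σx^3·x^3 = 52211.
For Mᵀy: Σy = 851, Σx^3·y = 157042.
Δ = 6·52211 − 281² = 234305.
m = (851·52211 − 281·157042)/234305 = 302759/234305; b = (6·157042 − 281·851)/234305 = 703121/234305.

m = 1.29, b = 3.00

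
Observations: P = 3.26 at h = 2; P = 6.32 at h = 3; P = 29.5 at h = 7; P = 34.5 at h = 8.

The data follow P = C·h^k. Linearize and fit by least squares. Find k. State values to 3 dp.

k = 1.735

Linearized form: ln P = k·ln h + ln C. From the 4 transformed points,
Σln h = 5.8171, Σ(ln h)² = 9.7980, Σln P = 9.9508, Σln h·ln P = 16.7936.
Normal system: [[9.7980, 5.8171]; [5.8171, 4]]·[k, ln C]ᵀ = [16.7936, 9.9508]ᵀ.
Slope k = (n·Σln h·ln P − Σln h·Σln P)/(n·Σ(ln h)² − (Σln h)²) = (4·16.7936 − 5.8171·9.9508)/5.3534 = 1.73524; ln C = (Σln P − k·Σln h)/n = -0.03582.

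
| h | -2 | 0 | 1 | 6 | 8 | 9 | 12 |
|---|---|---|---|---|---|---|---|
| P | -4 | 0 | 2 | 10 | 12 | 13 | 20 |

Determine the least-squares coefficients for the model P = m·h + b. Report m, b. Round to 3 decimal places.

Sums needed: Σh·h = 330, Σh = 34, Σ1 = 7.
Right-hand side: Σh·P = 523, ΣP = 53.
So XᵀX·[m, b]ᵀ = XᵀP: [[330, 34]; [34, 7]]·[m, b]ᵀ = [523, 53]ᵀ.
Δ = 330·7 − 34² = 1154.
m = (523·7 − 34·53)/1154 = 1859/1154; b = (330·53 − 34·523)/1154 = -146/577.

m = 1.611, b = -0.253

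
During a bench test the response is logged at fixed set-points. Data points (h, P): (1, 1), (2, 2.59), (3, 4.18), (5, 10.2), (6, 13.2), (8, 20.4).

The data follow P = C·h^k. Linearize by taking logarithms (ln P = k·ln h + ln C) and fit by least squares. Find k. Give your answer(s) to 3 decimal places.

Let Y = ln P. Fitting Y = k·ln h + ln C by least squares:
Σln h = 7.2724, Σ(ln h)² = 11.8122, Σln P = 10.3001, Σln h·ln P = 16.8625.
Equations: 11.8122·k + 7.2724·ln C = 16.8625;  7.2724·k + 6·ln C = 10.3001.
Slope k = (n·Σln h·ln P − Σln h·Σln P)/(n·Σ(ln h)² − (Σln h)²) = (6·16.8625 − 7.2724·10.3001)/17.9853 = 1.46056; ln C = (Σln P − k·Σln h)/n = -0.05361.

k = 1.461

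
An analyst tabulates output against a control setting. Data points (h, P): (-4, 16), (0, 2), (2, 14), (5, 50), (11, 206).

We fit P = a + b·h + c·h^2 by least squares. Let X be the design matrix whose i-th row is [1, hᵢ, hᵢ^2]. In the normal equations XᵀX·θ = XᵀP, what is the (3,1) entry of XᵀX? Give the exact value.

166

Row 3 ↔ basis h^2, column 1 ↔ basis 1, so (XᵀX)_{3,1} = Σᵢ h^2 = (16)·(1) + (0)·(1) + (4)·(1) + (25)·(1) + (121)·(1) = 166.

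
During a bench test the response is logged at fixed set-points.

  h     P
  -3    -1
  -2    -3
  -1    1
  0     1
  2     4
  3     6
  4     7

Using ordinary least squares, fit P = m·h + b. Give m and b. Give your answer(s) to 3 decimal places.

m = 1.332, b = 1.572

With design matrix M, MᵀM = [[43, 3]; [3, 7]] and MᵀP = [62, 15]ᵀ.
Δ = 43·7 − 3² = 292.
m = (62·7 − 3·15)/292 = 389/292; b = (43·15 − 3·62)/292 = 459/292.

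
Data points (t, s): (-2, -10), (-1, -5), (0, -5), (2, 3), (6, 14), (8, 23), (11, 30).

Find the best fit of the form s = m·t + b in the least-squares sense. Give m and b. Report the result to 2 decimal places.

From the data, Σt·t = 230, Σt = 24, Σ1 = 7.
And Σt·s = 629, Σs = 50.
XᵀX·[m, b]ᵀ = Xᵀs becomes [[230, 24]; [24, 7]]·[m, b]ᵀ = [629, 50]ᵀ.
Determinant 230·7 − 24² = 1034.
m = (629·7 − 24·50)/1034 = 3203/1034; b = (230·50 − 24·629)/1034 = -1798/517.

m = 3.10, b = -3.48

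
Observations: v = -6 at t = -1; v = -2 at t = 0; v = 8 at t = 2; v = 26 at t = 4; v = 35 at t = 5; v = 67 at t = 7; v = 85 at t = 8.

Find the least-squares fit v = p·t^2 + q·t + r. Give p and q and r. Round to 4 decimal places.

Entries of XᵀX: Σt^2·t^2 = 7395, Σt^2·t = 1051, Σt^2 = 159, Σt·t = 159, Σt = 25, Σ1 = 7.
Right-hand side: Σt^2·v = 10040, Σt·v = 1450, Σv = 213.
Normal equations: [[7395, 1051, 159]; [1051, 159, 25]; [159, 25, 7]]·[p, q, r]ᵀ = [10040, 1450, 213]ᵀ.
Row-reducing yields p = 103671/106162, q = 331181/106162, r = -21946/7583.

p = 0.9765, q = 3.1196, r = -2.8941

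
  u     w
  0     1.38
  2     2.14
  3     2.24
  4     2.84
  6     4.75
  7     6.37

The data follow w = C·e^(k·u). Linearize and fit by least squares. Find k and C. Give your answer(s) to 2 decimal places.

With ln wᵢ as the transformed response and uᵢ as the regressor:
AᵀA = [[114.0000, 22.0000]; [22.0000, 6]], rhs = [30.4263, 6.3429]ᵀ  (here Σu = 22.0000, Σ(u)² = 114.0000, Σln w = 6.3429, Σu·ln w = 30.4263).
Solving (det = 200.0000): k = 0.21507, ln C = 0.26857, so C = exp(0.26857) = 1.30809.

k = 0.22, C = 1.31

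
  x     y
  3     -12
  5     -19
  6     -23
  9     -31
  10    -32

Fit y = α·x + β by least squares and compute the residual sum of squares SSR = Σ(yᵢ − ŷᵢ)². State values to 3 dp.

Setting ∂/∂α … = 0 gives: 251·α + 33·β = -868;  33·α + 5·β = -117.
Δ = 251·5 − 33² = 166.
α = ((-868)·5 − 33·(-117))/166 = -479/166; β = (251·(-117) − 33·(-868))/166 = -723/166.
Residuals: 84/83, -18/83, -221/166, -56/83, 201/166; SSR = 791/166.

SSR = 4.765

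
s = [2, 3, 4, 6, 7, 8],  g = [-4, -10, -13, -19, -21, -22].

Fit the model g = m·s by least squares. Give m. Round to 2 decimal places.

The normal system AᵀA·[m]ᵀ = Aᵀg is [[178]]·[m]ᵀ = [-527]ᵀ.
m = (-527)/178 = -2.96067.

m = -2.96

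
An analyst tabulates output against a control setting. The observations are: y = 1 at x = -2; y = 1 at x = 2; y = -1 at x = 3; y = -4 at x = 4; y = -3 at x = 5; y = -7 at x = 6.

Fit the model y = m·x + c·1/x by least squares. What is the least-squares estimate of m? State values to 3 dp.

The normal system AᵀA·[m, c]ᵀ = Aᵀy is [[94, 6]; [6, 2669/3600]]·[m, c]ᵀ = [-76, -31/10]ᵀ.
Determinant 94·(2669/3600) − 6² = 60643/1800.
m = ((-76)·(2669/3600) − 6·(-31/10))/(60643/1800) = -67942/60643; c = (94·(-31/10) − 6·(-76))/(60643/1800) = 296280/60643.

m = -1.120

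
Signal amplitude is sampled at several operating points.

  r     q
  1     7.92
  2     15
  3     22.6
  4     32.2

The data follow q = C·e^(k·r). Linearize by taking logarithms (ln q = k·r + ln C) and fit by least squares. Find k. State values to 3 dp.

Let Y = ln q. Fitting Y = k·r + ln C by least squares:
Σr = 10.0000, Σ(r)² = 30.0000, Σln q = 11.3674, Σr·ln q = 30.7272.
Equations: 30.0000·k + 10.0000·ln C = 30.7272;  10.0000·k + 4·ln C = 11.3674.
Solving (det = 20.0000): k = 0.46176, ln C = 1.68743.

k = 0.462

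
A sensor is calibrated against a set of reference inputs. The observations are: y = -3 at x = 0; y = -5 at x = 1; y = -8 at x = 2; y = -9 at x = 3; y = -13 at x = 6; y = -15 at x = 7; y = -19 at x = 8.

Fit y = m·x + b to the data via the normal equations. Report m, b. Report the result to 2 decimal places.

Entries of AᵀA: Σx·x = 163, Σx = 27, Σ1 = 7.
Right-hand side: Σx·y = -383, Σy = -72.
So AᵀA·[m, b]ᵀ = Aᵀy: [[163, 27]; [27, 7]]·[m, b]ᵀ = [-383, -72]ᵀ.
det = 163·7 − 27² = 412.
m = ((-383)·7 − 27·(-72))/412 = -737/412; b = (163·(-72) − 27·(-383))/412 = -1395/412.

m = -1.79, b = -3.39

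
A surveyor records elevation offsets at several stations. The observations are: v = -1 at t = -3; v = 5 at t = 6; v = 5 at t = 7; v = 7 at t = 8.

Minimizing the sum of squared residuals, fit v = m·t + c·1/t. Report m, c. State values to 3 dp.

AᵀA·[m, c]ᵀ = Aᵀv reads: 158·m + 4·c = 124;  4·m + (4937/28224)·c = 463/168.
Eliminating c: (4937/28224)·(row 1) − 4·(row 2) gives (164231/14112)·m = (4937/28224)·124 − 4·(463/168) = 75263/7056, so m = 150526/164231.
Then c = ((463/168) − 4·(150526/164231))/(4937/28224) = -854616/164231.

m = 0.917, c = -5.204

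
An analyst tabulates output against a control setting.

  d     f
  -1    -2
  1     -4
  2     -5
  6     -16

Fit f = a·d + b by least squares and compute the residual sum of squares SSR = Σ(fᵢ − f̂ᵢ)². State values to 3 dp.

SSR = 6.596

XᵀX·[a, b]ᵀ = Xᵀf reads: 42·a + 8·b = -108;  8·a + 4·b = -27.
(Σd·d = 42, Σd = 8, Σ1 = 4, Σd·f = -108, Σf = -27.)
Eliminating b: 4·(row 1) − 8·(row 2) gives 104·a = 4·(-108) − 8·(-27) = -216, so a = -27/13.
Then b = ((-27) − 8·(-27/13))/4 = -135/52.
Residuals: -77/52, 35/52, 7/4, -49/52; SSR = 343/52.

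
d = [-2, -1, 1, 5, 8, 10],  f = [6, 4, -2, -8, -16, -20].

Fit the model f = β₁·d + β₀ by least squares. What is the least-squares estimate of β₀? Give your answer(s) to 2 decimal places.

Forming XᵀX = [[195, 21]; [21, 6]] and Xᵀf = [-386, -36]ᵀ gives XᵀX·[β₁, β₀]ᵀ = Xᵀf.
Eliminating β₀: 6·(row 1) − 21·(row 2) gives 729·β₁ = 6·(-386) − 21·(-36) = -1560, so β₁ = -520/243.
Then β₀ = ((-36) − 21·(-520/243))/6 = 362/243.

β₀ = 1.49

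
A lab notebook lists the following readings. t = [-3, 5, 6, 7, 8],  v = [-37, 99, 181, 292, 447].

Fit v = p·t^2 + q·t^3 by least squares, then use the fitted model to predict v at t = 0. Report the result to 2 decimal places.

Forming AᵀA = [[8499, 60233]; [60233, 442803]] and Aᵀv = [51574, 381490]ᵀ gives AᵀA·[p, q]ᵀ = Aᵀv.
Eliminating q: 442803·(row 1) − 60233·(row 2) gives 135368408·p = 442803·51574 − 60233·381490 = -141165248, so p = -37624/36079.
Then q = (381490 − 60233·(-37624/36079))/442803 = 2425478/2417293.
At t = 0: v̂ = (-37624/36079)·(0) + (2425478/2417293)·(0) = 0.

v̂ = 0.00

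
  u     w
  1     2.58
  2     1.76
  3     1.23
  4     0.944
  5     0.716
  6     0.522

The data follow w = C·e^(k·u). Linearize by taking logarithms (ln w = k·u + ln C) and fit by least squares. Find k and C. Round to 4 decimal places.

k = -0.3129, C = 3.3477

Taking logs, ln w = k·u + ln C, so regress ln w on u.
Sums: Σu = 21.0000, Σ(u)² = 91.0000, Σln w = 0.6783, Σu·ln w = -3.1020.
Normal system: [[91.0000, 21.0000]; [21.0000, 6]]·[k, ln C]ᵀ = [-3.1020, 0.6783]ᵀ.
Slope k = (n·Σu·ln w − Σu·Σln w)/(n·Σ(u)² − (Σu)²) = (6·-3.1020 − 21.0000·0.6783)/105.0000 = -0.31292; ln C = (Σln w − k·Σu)/n = 1.20827, so C = exp(1.20827) = 3.34770.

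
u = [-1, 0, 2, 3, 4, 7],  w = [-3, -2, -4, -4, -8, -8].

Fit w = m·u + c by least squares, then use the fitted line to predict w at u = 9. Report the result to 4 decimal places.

Setting ∂/∂m … = 0 gives: 79·m + 15·c = -105;  15·m + 6·c = -29.
(Σu·u = 79, Σu = 15, Σ1 = 6, Σu·w = -105, Σw = -29.)
Eliminating c: 6·(row 1) − 15·(row 2) gives 249·m = 6·(-105) − 15·(-29) = -195, so m = -65/83.
Then c = ((-29) − 15·(-65/83))/6 = -716/249.
At u = 9: ŵ = (-65/83)·(9) + (-716/249)·(1) = -2471/249.

ŵ = -9.9237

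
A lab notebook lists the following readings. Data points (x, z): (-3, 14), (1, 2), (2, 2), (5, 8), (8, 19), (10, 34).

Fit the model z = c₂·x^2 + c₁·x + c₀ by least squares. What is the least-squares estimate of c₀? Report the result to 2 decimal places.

c₀ = 3.94

From the data, Σx^2·x^2 = 14819, Σx^2·x = 1619, Σx^2 = 203, Σx·x = 203, Σx = 23, Σ1 = 6.
For Mᵀz: Σx^2·z = 4952, Σx·z = 496, Σz = 79.
Normal equations: [[14819, 1619, 203]; [1619, 203, 23]; [203, 23, 6]]·[c₂, c₁, c₀]ᵀ = [4952, 496, 79]ᵀ.
Solving the 3×3 system (Gaussian elimination) gives c₂ = 29791/61806, c₁ = -114169/61806, c₀ = 40583/10301.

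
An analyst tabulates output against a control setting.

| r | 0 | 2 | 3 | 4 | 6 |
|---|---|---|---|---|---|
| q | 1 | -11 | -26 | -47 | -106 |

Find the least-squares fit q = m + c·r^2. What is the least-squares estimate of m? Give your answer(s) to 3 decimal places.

m = 0.828

The normal equations are: 5·m + 65·c = -189;  65·m + 1649·c = -4846.
(Σ1 = 5, Σr^2 = 65, Σr^2·r^2 = 1649, Σq = -189, Σr^2·q = -4846.)
Δ = 5·1649 − 65² = 4020.
m = ((-189)·1649 − 65·(-4846))/4020 = 3329/4020; c = (5·(-4846) − 65·(-189))/4020 = -2389/804.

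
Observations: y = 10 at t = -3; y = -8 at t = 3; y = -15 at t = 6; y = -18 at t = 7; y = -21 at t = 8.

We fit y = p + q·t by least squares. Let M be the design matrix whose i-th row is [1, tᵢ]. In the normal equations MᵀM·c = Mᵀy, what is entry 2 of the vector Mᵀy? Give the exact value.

Entry 2 ↔ basis t, so (Mᵀy)_{2} = Σᵢ (t)·yᵢ = (-3)·(10) + (3)·(-8) + (6)·(-15) + (7)·(-18) + (8)·(-21) = -438.

-438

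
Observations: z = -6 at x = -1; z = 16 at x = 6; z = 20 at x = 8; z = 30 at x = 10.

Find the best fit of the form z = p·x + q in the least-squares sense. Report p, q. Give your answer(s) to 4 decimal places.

p = 3.1564, q = -3.1491

The normal system AᵀA·[p, q]ᵀ = Aᵀz is [[201, 23]; [23, 4]]·[p, q]ᵀ = [562, 60]ᵀ.
Determinant 201·4 − 23² = 275.
p = (562·4 − 23·60)/275 = 868/275; q = (201·60 − 23·562)/275 = -866/275.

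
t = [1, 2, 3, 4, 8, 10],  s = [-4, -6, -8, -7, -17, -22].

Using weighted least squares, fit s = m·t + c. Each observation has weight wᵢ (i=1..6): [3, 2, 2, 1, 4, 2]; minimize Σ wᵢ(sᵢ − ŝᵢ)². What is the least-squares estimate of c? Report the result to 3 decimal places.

c = -1.791

From the data, Σwᵢ·t·t = 501, Σwᵢ·t = 69, Σwᵢ·1 = 14.
Moment sums: Σwᵢ·t·s = -1096, Σwᵢ·s = -159.
So XᵀWX·[m, c]ᵀ = XᵀWs: [[501, 69]; [69, 14]]·[m, c]ᵀ = [-1096, -159]ᵀ.
det = 501·14 − 69² = 2253.
m = ((-1096)·14 − 69·(-159))/2253 = -4373/2253; c = (501·(-159) − 69·(-1096))/2253 = -1345/751.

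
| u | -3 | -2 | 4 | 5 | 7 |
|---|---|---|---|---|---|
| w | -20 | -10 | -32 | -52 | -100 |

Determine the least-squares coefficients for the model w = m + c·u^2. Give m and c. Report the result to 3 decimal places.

m = -1.449, c = -2.007

Forming XᵀX = [[5, 103]; [103, 3379]] and Xᵀw = [-214, -6932]ᵀ gives XᵀX·[m, c]ᵀ = Xᵀw.
Eliminating c: 3379·(row 1) − 103·(row 2) gives 6286·m = 3379·(-214) − 103·(-6932) = -9110, so m = -4555/3143.
Then c = ((-6932) − 103·(-4555/3143))/3379 = -6309/3143.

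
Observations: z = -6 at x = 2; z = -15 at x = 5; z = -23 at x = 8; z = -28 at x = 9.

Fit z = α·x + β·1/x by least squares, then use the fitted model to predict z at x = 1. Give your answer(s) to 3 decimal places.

Setting ∂/∂α … = 0 gives: 174·α + 4·β = -523;  4·α + (41209/129600)·β = -863/72.
(Σx·x = 174, Σx·1/x = 4, Σ1/x·1/x = 41209/129600, Σx·z = -523, Σ1/x·z = -863/72.)
det = 174·(41209/129600) − 4² = 849461/21600.
α = ((-523)·(41209/129600) − 4·(-863/72))/(849461/21600) = -15338707/5096766; β = (174·(-863/72) − 4·(-523))/(849461/21600) = 138600/849461.
At x = 1: ẑ = (-15338707/5096766)·(1) + (138600/849461)·(1) = -14507107/5096766.

ẑ = -2.846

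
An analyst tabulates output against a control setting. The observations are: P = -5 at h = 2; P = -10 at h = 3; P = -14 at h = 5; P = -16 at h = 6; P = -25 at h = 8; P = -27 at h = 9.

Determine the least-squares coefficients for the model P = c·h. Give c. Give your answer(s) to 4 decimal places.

c = -2.9635

Entries of MᵀM: Σh·h = 219.
And Σh·P = -649.
MᵀM·[c]ᵀ = MᵀP becomes [[219]]·[c]ᵀ = [-649]ᵀ.
c = (-649)/219 = -2.96347.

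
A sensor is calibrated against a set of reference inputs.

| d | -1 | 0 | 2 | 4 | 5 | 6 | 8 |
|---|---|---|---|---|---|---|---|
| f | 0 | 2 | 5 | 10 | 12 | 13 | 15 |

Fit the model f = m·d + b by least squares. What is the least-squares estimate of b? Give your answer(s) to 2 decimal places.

The normal equations are: 146·m + 24·b = 308;  24·m + 7·b = 57.
Δ = 146·7 − 24² = 446.
m = (308·7 − 24·57)/446 = 394/223; b = (146·57 − 24·308)/446 = 465/223.

b = 2.09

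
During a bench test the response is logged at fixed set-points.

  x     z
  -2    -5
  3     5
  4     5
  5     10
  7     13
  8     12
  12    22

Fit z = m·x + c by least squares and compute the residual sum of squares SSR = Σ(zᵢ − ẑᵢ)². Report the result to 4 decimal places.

SSR = 10.0594

The normal system MᵀM·[m, c]ᵀ = Mᵀz is [[311, 37]; [37, 7]]·[m, c]ᵀ = [546, 62]ᵀ.
Eliminating c: 7·(row 1) − 37·(row 2) gives 808·m = 7·546 − 37·62 = 1528, so m = 191/101.
Then c = (62 − 37·(191/101))/7 = -115/101.
Residuals: -8/101, 47/101, -144/101, 170/101, 91/101, -201/101, 45/101; SSR = 1016/101.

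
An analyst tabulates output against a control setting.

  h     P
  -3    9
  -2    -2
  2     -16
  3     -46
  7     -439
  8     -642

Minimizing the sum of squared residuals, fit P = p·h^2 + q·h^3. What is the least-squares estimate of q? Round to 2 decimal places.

q = -1.00

Normal-equation sums: Σh^2·h^2 = 6691, Σh^2·h^3 = 49575, Σh^3·h^3 = 381379.
Right-hand side: Σh^2·P = -63004, Σh^3·P = -480878.
det = 6691·381379 − 49575² = 94126264.
p = ((-63004)·381379 − 49575·(-480878))/94126264 = -94437833/47063132; q = (6691·(-480878) − 49575·(-63004))/94126264 = -47065699/47063132.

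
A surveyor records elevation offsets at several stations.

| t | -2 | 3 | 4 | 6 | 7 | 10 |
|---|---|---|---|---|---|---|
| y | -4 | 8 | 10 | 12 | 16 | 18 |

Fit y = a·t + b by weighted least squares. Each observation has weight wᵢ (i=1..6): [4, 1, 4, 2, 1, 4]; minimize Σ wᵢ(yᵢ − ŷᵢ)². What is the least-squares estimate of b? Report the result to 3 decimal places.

Forming AᵀWA = [[610, 70]; [70, 16]] and AᵀWy = [1192, 144]ᵀ gives AᵀWA·[a, b]ᵀ = AᵀWy.
Determinant 610·16 − 70² = 4860.
a = (1192·16 − 70·144)/4860 = 2248/1215; b = (610·144 − 70·1192)/4860 = 220/243.

b = 0.905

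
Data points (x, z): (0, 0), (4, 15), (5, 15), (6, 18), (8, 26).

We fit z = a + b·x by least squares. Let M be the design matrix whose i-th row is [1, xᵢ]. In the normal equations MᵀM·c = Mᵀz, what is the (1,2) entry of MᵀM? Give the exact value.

Row 1 ↔ basis 1, column 2 ↔ basis x, so (MᵀM)_{1,2} = Σᵢ x = (1)·(0) + (1)·(4) + (1)·(5) + (1)·(6) + (1)·(8) = 23.

23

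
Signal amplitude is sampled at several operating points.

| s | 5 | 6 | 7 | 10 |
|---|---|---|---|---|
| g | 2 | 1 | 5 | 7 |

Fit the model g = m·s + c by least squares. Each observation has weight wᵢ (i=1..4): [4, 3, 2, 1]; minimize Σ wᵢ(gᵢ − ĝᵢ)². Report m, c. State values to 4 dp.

Entries of MᵀWM: Σwᵢ·s·s = 406, Σwᵢ·s = 62, Σwᵢ·1 = 10.
And Σwᵢ·s·g = 198, Σwᵢ·g = 28.
det = 406·10 − 62² = 216.
m = (198·10 − 62·28)/216 = 61/54; c = (406·28 − 62·198)/216 = -227/54.

m = 1.1296, c = -4.2037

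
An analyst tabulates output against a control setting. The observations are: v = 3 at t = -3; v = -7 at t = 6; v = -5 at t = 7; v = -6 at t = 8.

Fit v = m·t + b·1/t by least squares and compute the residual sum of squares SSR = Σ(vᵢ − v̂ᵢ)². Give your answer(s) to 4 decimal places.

The normal system MᵀM·[m, b]ᵀ = Mᵀv is [[158, 4]; [4, 4937/28224]]·[m, b]ᵀ = [-134, -305/84]ᵀ.
det = 158·(4937/28224) − 4² = 164231/14112.
m = ((-134)·(4937/28224) − 4·(-305/84))/(164231/14112) = -125819/164231; b = (158·(-305/84) − 4·(-134))/(164231/14112) = -531888/164231.
Residuals: -62060/164231, -306055/164231, 135562/164231, 87652/164231; SSR = 752483/164231.

SSR = 4.5819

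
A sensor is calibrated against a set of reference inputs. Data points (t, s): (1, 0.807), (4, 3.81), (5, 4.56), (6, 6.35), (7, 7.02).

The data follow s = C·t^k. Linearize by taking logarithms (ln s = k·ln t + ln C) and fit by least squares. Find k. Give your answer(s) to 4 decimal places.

k = 1.1186

With ln sᵢ as the transformed response and ln tᵢ as the regressor:
XᵀX = [[11.5091, 6.7334]; [6.7334, 5]], rhs = [11.4005, 6.4377]ᵀ  (here Σln t = 6.7334, Σ(ln t)² = 11.5091, Σln s = 6.4377, Σln t·ln s = 11.4005).
Slope k = (n·Σln t·ln s − Σln t·Σln s)/(n·Σ(ln t)² − (Σln t)²) = (5·11.4005 − 6.7334·6.4377)/12.2067 = 1.11862; ln C = (Σln s − k·Σln t)/n = -0.21887.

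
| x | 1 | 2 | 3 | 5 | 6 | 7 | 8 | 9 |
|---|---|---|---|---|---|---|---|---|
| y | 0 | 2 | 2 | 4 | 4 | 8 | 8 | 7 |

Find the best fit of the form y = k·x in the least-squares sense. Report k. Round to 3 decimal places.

The normal equations are: 269·k = 237.
(Σx·x = 269, Σx·y = 237.)
k = 237/269 = 0.881041.

k = 0.881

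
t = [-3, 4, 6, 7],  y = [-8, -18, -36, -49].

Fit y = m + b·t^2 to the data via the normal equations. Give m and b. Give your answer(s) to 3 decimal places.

m = -0.373, b = -0.996

Sums needed: Σ1 = 4, Σt^2 = 110, Σt^2·t^2 = 4034.
And Σy = -111, Σt^2·y = -4057.
So XᵀX·[m, b]ᵀ = Xᵀy: [[4, 110]; [110, 4034]]·[m, b]ᵀ = [-111, -4057]ᵀ.
Eliminating b: 4034·(row 1) − 110·(row 2) gives 4036·m = 4034·(-111) − 110·(-4057) = -1504, so m = -376/1009.
Then b = ((-4057) − 110·(-376/1009))/4034 = -2009/2018.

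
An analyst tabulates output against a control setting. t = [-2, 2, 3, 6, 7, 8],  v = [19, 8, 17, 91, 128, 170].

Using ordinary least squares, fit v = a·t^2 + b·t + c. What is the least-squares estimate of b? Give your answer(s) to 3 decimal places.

The normal system MᵀM·[a, b, c]ᵀ = Mᵀv is [[7906, 1098, 166]; [1098, 166, 24]; [166, 24, 6]]·[a, b, c]ᵀ = [20689, 2831, 433]ᵀ.
Solving the 3×3 system (Gaussian elimination) gives a = 28433/9338, b = -14839/4669, c = 2979/4669.

b = -3.178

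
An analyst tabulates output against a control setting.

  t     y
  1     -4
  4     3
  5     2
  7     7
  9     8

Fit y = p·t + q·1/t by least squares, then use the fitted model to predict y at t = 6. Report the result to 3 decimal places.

Sums needed: Σt·t = 172, Σt·1/t = 5, Σ1/t·1/t = 1802329/1587600.
Right-hand side: Σt·y = 139, Σ1/t·y = -173/180.
Δ = 172·(1802329/1587600) − 5² = 67577647/396900.
p = (139·(1802329/1587600) − 5·(-173/180))/(67577647/396900) = 258153031/270310588; q = (172·(-173/180) − 5·139)/(67577647/396900) = -341457480/67577647.
At t = 6: ŷ = (258153031/270310588)·(6) + (-341457480/67577647)·(1/6) = 660639933/135155294.

ŷ = 4.888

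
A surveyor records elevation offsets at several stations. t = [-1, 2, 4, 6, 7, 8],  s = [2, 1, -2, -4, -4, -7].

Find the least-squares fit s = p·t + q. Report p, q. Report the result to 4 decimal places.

p = -0.9651, q = 1.8488

Forming MᵀM = [[170, 26]; [26, 6]] and Mᵀs = [-116, -14]ᵀ gives MᵀM·[p, q]ᵀ = Mᵀs.
Eliminating q: 6·(row 1) − 26·(row 2) gives 344·p = 6·(-116) − 26·(-14) = -332, so p = -83/86.
Then q = ((-14) − 26·(-83/86))/6 = 159/86.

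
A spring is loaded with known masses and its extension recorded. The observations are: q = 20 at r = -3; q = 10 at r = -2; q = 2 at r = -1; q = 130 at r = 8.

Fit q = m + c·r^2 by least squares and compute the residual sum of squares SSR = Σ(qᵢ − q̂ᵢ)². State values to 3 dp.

SSR = 2.488

Setting ∂/∂m … = 0 gives: 4·m + 78·c = 162;  78·m + 4194·c = 8542.
Δ = 4·4194 − 78² = 10692.
m = (162·4194 − 78·8542)/10692 = 1096/891; c = (4·8542 − 78·162)/10692 = 5383/2673.
Residuals: 575/891, 1910/2673, -3325/2673, -310/2673; SSR = 6650/2673.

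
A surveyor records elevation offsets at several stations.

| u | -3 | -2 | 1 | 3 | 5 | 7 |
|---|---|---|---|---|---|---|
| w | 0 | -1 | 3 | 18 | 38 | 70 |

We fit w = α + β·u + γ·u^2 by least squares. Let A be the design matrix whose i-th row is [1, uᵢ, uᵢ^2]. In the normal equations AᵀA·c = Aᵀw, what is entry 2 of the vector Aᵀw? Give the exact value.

Entry 2 ↔ basis u, so (Aᵀw)_{2} = Σᵢ (u)·wᵢ = (-3)·(0) + (-2)·(-1) + (1)·(3) + (3)·(18) + (5)·(38) + (7)·(70) = 739.

739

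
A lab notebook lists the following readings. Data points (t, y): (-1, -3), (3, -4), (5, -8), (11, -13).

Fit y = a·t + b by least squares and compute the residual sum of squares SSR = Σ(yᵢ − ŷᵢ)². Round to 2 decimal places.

SSR = 3.92

Normal-equation sums: Σt·t = 156, Σt = 18, Σ1 = 4.
Moment sums: Σt·y = -192, Σy = -28.
MᵀM·[a, b]ᵀ = Mᵀy becomes [[156, 18]; [18, 4]]·[a, b]ᵀ = [-192, -28]ᵀ.
Δ = 156·4 − 18² = 300.
a = ((-192)·4 − 18·(-28))/300 = -22/25; b = (156·(-28) − 18·(-192))/300 = -76/25.
Residuals: -21/25, 42/25, -14/25, -7/25; SSR = 98/25.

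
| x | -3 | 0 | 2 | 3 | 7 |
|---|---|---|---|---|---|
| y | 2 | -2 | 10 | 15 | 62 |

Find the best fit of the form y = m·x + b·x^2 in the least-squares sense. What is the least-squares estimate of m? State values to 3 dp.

m = 2.293

Compute the Gram sums: Σx·x = 71, Σx·x^2 = 351, Σx^2·x^2 = 2579.
Moment sums: Σx·y = 493, Σx^2·y = 3231.
Eliminating b: 2579·(row 1) − 351·(row 2) gives 59908·m = 2579·493 − 351·3231 = 137366, so m = 68683/29954.
Then b = (3231 − 351·(68683/29954))/2579 = 28179/29954.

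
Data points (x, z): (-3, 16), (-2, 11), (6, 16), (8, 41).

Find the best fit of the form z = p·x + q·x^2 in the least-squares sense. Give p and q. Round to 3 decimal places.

From the data, Σx·x = 113, Σx·x^2 = 693, Σx^2·x^2 = 5489.
Right-hand side: Σx·z = 354, Σx^2·z = 3388.
Eliminating q: 5489·(row 1) − 693·(row 2) gives 140008·p = 5489·354 − 693·3388 = -404778, so p = -18399/6364.
Then q = (3388 − 693·(-18399/6364))/5489 = 6251/6364.

p = -2.891, q = 0.982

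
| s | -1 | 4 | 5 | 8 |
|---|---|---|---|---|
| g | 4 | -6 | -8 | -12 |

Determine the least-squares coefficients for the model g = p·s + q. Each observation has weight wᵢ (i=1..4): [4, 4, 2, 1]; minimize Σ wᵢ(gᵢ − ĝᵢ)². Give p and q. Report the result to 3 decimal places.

Forming MᵀWM = [[182, 30]; [30, 11]] and MᵀWg = [-288, -36]ᵀ gives MᵀWM·[p, q]ᵀ = MᵀWg.
Eliminating q: 11·(row 1) − 30·(row 2) gives 1102·p = 11·(-288) − 30·(-36) = -2088, so p = -36/19.
Then q = ((-36) − 30·(-36/19))/11 = 36/19.

p = -1.895, q = 1.895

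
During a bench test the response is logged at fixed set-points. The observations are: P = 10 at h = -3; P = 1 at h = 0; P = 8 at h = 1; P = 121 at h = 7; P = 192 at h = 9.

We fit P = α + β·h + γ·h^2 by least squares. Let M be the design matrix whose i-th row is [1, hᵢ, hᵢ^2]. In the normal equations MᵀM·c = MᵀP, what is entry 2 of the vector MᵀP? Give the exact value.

2553

Entry 2 ↔ basis h, so (MᵀP)_{2} = Σᵢ (h)·Pᵢ = (-3)·(10) + (0)·(1) + (1)·(8) + (7)·(121) + (9)·(192) = 2553.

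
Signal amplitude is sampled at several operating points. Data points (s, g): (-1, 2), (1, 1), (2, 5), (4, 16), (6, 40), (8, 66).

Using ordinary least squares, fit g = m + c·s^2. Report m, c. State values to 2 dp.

m = 0.60, c = 1.04

MᵀM·[m, c]ᵀ = Mᵀg reads: 6·m + 122·c = 130;  122·m + 5666·c = 5943.
det = 6·5666 − 122² = 19112.
m = (130·5666 − 122·5943)/19112 = 5767/9556; c = (6·5943 − 122·130)/19112 = 9899/9556.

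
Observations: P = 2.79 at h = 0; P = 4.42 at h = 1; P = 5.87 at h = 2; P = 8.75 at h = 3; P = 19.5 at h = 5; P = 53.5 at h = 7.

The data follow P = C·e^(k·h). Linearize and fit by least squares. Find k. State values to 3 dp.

Let Y = ln P. Fitting Y = k·h + ln C by least squares:
Over the data: Σh = 18.0000, Σ(h)² = 88.0000, Σln P = 13.4012, Σh·ln P = 54.2429.
Normal system: [[88.0000, 18.0000]; [18.0000, 6]]·[k, ln C]ᵀ = [54.2429, 13.4012]ᵀ.
Slope k = (n·Σh·ln P − Σh·Σln P)/(n·Σ(h)² − (Σh)²) = (6·54.2429 − 18.0000·13.4012)/204.0000 = 0.41292; ln C = (Σln P − k·Σh)/n = 0.99477.

k = 0.413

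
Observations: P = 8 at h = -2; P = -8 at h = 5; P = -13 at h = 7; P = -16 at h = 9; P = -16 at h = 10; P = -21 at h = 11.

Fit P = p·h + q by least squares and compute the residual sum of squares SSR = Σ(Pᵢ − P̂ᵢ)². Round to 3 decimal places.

Entries of XᵀX: Σh·h = 380, Σh = 40, Σ1 = 6.
For XᵀP: Σh·P = -682, ΣP = -66.
Eliminating q: 6·(row 1) − 40·(row 2) gives 680·p = 6·(-682) − 40·(-66) = -1452, so p = -363/170.
Then q = ((-66) − 40·(-363/170))/6 = 55/17.
Residuals: 42/85, -19/34, -219/170, -3/170, 36/17, -127/170; SSR = 617/85.

SSR = 7.259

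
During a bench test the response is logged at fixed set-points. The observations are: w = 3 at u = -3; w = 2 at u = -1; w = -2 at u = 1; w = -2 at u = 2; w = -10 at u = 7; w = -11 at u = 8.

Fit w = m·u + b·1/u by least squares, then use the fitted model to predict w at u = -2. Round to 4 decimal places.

ŵ = 2.8497

Compute the Gram sums: Σu·u = 128, Σu·1/u = 6, Σ1/u·1/u = 67657/28224.
Right-hand side: Σu·w = -175, Σ1/u·w = -493/56.
Eliminating b: (67657/28224)·(row 1) − 6·(row 2) gives (119438/441)·m = (67657/28224)·(-175) − 6·(-493/56) = -211207/576, so m = -10349143/7644032.
Then b = ((-493/56) − 6·(-10349143/7644032))/(67657/28224) = -16947/59719.
At u = -2: ŵ = (-10349143/7644032)·(-2) + (-16947/59719)·(-1/2) = 10891447/3822016.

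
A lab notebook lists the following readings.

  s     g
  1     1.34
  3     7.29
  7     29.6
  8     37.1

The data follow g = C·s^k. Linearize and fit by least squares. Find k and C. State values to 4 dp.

With ln gᵢ as the transformed response and ln sᵢ as the regressor:
XᵀX = [[9.3176, 5.1240]; [5.1240, 4]], rhs = [16.2890, 9.2806]ᵀ  (here Σln s = 5.1240, Σ(ln s)² = 9.3176, Σln g = 9.2806, Σln s·ln g = 16.2890).
Solving (det = 11.0154): k = 1.59802, ln C = 0.27309, so C = exp(0.27309) = 1.31402.

k = 1.5980, C = 1.3140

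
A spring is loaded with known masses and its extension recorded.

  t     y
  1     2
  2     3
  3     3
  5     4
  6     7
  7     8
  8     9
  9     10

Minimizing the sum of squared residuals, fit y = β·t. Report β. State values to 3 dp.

β = 1.104

Normal-equation sums: Σt·t = 269.
Right-hand side: Σt·y = 297.
So AᵀA·[β]ᵀ = Aᵀy: [[269]]·[β]ᵀ = [297]ᵀ.
β = 297/269 = 1.10409.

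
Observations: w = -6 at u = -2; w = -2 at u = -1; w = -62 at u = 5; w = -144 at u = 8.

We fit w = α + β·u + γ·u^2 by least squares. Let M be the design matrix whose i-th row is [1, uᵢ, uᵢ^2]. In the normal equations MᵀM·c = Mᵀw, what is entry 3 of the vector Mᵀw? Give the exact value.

-10792

Entry 3 ↔ basis u^2, so (Mᵀw)_{3} = Σᵢ (u^2)·wᵢ = (4)·(-6) + (1)·(-2) + (25)·(-62) + (64)·(-144) = -10792.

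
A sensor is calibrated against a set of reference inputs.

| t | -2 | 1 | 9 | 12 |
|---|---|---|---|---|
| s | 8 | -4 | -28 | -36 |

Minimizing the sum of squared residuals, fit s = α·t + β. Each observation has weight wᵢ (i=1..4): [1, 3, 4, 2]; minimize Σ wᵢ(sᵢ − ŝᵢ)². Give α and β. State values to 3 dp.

Sums needed: Σwᵢ·t·t = 619, Σwᵢ·t = 61, Σwᵢ·1 = 10.
For XᵀWs: Σwᵢ·t·s = -1900, Σwᵢ·s = -188.
Determinant 619·10 − 61² = 2469.
α = ((-1900)·10 − 61·(-188))/2469 = -7532/2469; β = (619·(-188) − 61·(-1900))/2469 = -472/2469.

α = -3.051, β = -0.191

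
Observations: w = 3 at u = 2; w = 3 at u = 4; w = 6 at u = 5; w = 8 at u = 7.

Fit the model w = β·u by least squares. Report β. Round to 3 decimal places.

Normal-equation sums: Σu·u = 94.
For Xᵀw: Σu·w = 104.
β = 104/94 = 1.10638.

β = 1.106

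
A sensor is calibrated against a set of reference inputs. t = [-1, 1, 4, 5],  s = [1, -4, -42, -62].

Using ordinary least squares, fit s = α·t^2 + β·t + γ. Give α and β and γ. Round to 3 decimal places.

Normal-equation sums: Σt^2·t^2 = 883, Σt^2·t = 189, Σt^2 = 43, Σt·t = 43, Σt = 9, Σ1 = 4.
Right-hand side: Σt^2·s = -2225, Σt·s = -483, Σs = -107.
Normal equations: [[883, 189, 43]; [189, 43, 9]; [43, 9, 4]]·[α, β, γ]ᵀ = [-2225, -483, -107]ᵀ.
Row-reducing yields α = -701/354, β = -309/118, γ = 76/177.

α = -1.980, β = -2.619, γ = 0.429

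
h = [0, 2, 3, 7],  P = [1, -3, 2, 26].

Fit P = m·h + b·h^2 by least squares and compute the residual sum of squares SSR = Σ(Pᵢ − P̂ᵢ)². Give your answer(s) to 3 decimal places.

SSR = 5.644

Sums needed: Σh·h = 62, Σh·h^2 = 378, Σh^2·h^2 = 2498.
And Σh·P = 182, Σh^2·P = 1280.
det = 62·2498 − 378² = 11992.
m = (182·2498 − 378·1280)/11992 = -7301/2998; b = (62·1280 − 378·182)/11992 = 2641/2998.
Residuals: 1, -2478/1499, 2065/1499, -177/1499; SSR = 8461/1499.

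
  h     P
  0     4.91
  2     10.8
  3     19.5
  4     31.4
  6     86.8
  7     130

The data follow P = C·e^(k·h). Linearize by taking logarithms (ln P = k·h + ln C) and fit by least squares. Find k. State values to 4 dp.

Linearized form: ln P = k·h + ln C. From the 6 transformed points,
AᵀA = [[114.0000, 22.0000]; [22.0000, 6]], rhs = [88.3119, 19.7192]ᵀ  (here Σh = 22.0000, Σ(h)² = 114.0000, Σln P = 19.7192, Σh·ln P = 88.3119).
Δ = 114.0000·6 − (22.0000)² = 200.0000; k = (88.3119·6 − 22.0000·19.7192)/200.0000 = 0.48025, ln C = (114.0000·19.7192 − 22.0000·88.3119)/200.0000 = 1.52562.

k = 0.4802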